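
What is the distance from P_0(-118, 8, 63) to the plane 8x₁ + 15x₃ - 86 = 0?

5

n = (8, 0, 15); n·P − 86 = -85; |n| = 17; distance = 85/17 = 5.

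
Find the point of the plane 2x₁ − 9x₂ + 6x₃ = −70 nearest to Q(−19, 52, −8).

(-11, 16, 16)

The perpendicular from Q has direction n = (2, −9, 6): r = (−19, 52, −8) + t(2, −9, 6).
Substitute into the plane: n·(Q + tn) = -70 gives -554 + 121t = -70, so t = 4.
Foot = (−19, 52, −8) + 4·(2, −9, 6) = (−11, 16, 16).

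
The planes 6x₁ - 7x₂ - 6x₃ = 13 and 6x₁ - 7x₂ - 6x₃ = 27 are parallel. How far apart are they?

14/11

With common normal n = (6, -7, -6) (|n| = 11), the distance is |13 − 27|/|n| = 14/11.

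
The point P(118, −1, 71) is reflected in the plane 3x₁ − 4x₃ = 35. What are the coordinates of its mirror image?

(548/5, -1, 411/5)

With n = (3, 0, −4), the signed offset is (n·P − 35)/|n|² = 35/25 = 7/5.
P' = P − 2t·n = (118, −1, 71) − (14/5)·(3, 0, −4) = (548/5, −1, 411/5).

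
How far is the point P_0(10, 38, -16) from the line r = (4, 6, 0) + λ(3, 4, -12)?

Direction vector d = (3, 4, -12).
AP = (6, 32, -16), and AP × d = (-320, 24, -72).
|AP × d|² = 108160 and |d|² = 169, so the distance is √(108160/169) = √640 = 8√10.

8√10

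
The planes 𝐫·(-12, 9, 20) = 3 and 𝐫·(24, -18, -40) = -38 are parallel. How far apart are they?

Divide the second equation by -2 to match normals: -12x + 9y + 20z = 19.
Both planes have normal n = (-12, 9, 20), |n| = 25. Any point on the first plane is at distance |19 − 3|/|n| = 16/25 from the second.

16/25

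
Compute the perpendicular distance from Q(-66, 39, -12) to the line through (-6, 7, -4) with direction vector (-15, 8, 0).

8

Direction vector d = (-15, 8, 0).
AP = (-60, 32, -8); AP·d = 1156, |AP|² = 4688, |d|² = 289.
distance² = |AP|² − (AP·d)²/|d|² = 4688 − 1336336/289 = 64, so the distance is 8.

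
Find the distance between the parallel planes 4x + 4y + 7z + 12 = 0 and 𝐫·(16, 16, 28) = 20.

Divide the second equation by 4 to match normals: 4x + 4y + 7z = 5.
With common normal n = (4, 4, 7) (|n| = 9), the distance is |(-12) − 5|/|n| = 17/9.

17/9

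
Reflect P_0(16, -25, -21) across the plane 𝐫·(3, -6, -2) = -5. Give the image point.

(-14, 35, -1)

n = (3, -6, -2), |n|² = 49, n·P_0 − (-5) = 245, so t = 245/49 = 5.
Foot F = P_0 − 5·n = (1, 5, -11); the reflection is 2F − P_0 = (-14, 35, -1).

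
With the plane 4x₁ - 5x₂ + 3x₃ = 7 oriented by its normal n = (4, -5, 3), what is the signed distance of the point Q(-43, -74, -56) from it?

23/(5√2)

n·Q − 7 = 23.
|n| = 5√2, so the signed distance is 23/(5√2).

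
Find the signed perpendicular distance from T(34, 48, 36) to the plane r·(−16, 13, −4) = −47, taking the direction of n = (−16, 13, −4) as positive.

-17/21

n·T − (-47) = -17.
|n| = 21, so the signed distance is -17/21.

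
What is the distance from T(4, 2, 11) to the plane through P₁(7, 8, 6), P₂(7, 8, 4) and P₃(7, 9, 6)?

3

P₁P₂ = (0, 0, −2) and P₁P₃ = (0, 1, 0), so a normal is n = P₁P₂ × P₁P₃ = (2, 0, 0).
n = (2, 0, 0); n·P − 14 = -6; |n| = 2; distance = 6/2 = 3.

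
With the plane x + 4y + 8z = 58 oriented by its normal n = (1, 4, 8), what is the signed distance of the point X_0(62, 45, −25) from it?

-16/9

n·X_0 − 58 = -16.
|n| = 9, so the signed distance is -16/9.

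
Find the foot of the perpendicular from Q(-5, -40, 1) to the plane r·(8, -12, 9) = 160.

(-13, -28, -8)

n = (8, -12, 9), |n|² = 289, and n·Q − 160 = 289.
t = 289/289 = 1, so the foot is Q − t·n = (-5, -40, 1) − 1·(8, -12, 9) = (-13, -28, -8).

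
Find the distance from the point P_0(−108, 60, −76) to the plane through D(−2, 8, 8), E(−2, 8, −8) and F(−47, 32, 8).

4

DE = (0, 0, −16) and DF = (−45, 24, 0), so a normal is n = DE × DF = (384, 720, 0).
d = |384·(-108) + 720·60 − 4992| / √(147456 + 518400 + 0) = |-3264| / 816 = 4.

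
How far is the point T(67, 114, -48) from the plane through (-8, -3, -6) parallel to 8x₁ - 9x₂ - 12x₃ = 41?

Parallel planes share the normal n = (8, -9, -12); since (-8, -3, -6) lies on the plane, its equation is 8x₁ - 9x₂ - 12x₃ = 35.
Then n·(67, 114, -48) - 35 = 51.
|n| = √(64 + 81 + 144) = 17, so the distance is |51|/17 = 3.

3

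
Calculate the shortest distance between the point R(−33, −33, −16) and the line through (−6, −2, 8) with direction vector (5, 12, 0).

Direction vector d = (5, 12, 0).
AP = (−27, −31, −24); AP·d = -507, |AP|² = 2266, |d|² = 169.
distance² = |AP|² − (AP·d)²/|d|² = 2266 − 257049/169 = 745, so the distance is √745.

√745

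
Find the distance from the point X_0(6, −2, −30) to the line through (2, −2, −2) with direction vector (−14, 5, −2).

Direction vector d = (−14, 5, −2).
AP = (4, 0, −28), and AP × d = (140, 400, 20).
|AP × d|² = 180000 and |d|² = 225, so the distance is √(180000/225) = √800 = 20√2.

20√2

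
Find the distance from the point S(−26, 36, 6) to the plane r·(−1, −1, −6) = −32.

Normal vector n = (−1, −1, −6), and n·(−26, 36, 6) − (−32) = −14.
|n| = √(1 + 1 + 36) = √38, so the distance is |-14|/√38 = 7√38/19.

14/√38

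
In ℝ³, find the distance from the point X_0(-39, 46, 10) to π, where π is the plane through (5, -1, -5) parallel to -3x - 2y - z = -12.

Parallel planes share the normal n = (-3, -2, -1); since (5, -1, -5) lies on the plane, its equation is -3x - 2y - z = -8.
d = |(-3)·(-39) + (-2)·46 + (-1)·10 − (-8)| / √(9 + 4 + 1) = |23| / √14 = 23√14/14.

23√14/14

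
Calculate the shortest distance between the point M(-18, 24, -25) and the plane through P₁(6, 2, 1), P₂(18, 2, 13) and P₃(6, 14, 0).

P₁P₂ = (12, 0, 12) and P₁P₃ = (0, 12, -1), so a normal is n = P₁P₂ × P₁P₃ = (-144, 12, 144).
d = |(-144)·(-18) + 12·24 + 144·(-25) − (-696)| / √(20736 + 144 + 20736) = |-24| / 204 = 2/17.

2/17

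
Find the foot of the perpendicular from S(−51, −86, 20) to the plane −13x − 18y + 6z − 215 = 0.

(1, -14, -4)

n = (−13, −18, 6), |n|² = 529, and n·S − 215 = 2116.
t = 2116/529 = 4, so the foot is S − t·n = (−51, −86, 20) − 4·(−13, −18, 6) = (1, −14, −4).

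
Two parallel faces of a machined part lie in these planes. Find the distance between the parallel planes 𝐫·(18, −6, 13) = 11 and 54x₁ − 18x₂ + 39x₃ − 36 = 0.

1/23

Divide the second equation by 3 to match normals: 18x₁ − 6x₂ + 13x₃ = 12.
With common normal n = (18, −6, 13) (|n| = 23), the distance is |11 − 12|/|n| = 1/23.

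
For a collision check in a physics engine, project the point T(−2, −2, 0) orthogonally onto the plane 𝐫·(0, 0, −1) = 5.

(-2, -2, -5)

n = (0, 0, −1), |n|² = 1, and n·T − 5 = -5.
t = -5/1 = -5, so the foot is T − t·n = (−2, −2, 0) − (-5)·(0, 0, −1) = (−2, −2, −5).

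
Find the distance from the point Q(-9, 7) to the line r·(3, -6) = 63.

44/√5

d = |3·(-9) + (-6)·7 − 63| / √(9 + 36) = |-132|/(3√5) = 44/√5.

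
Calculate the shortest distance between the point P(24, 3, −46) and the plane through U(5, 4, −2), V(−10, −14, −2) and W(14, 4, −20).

13√70/70

UV = (−15, −18, 0) and UW = (9, 0, −18), so a normal is n = UV × UW = (324, −270, 162).
n = (324, −270, 162); n·P − 216 = -702; |n| = 54√70; distance = 702/(54√70) = 13√70/70.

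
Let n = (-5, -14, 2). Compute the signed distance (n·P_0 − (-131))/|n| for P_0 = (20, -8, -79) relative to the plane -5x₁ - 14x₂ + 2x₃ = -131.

-1

n·P_0 − (-131) = -15.
|n| = 15, so the signed distance is -15/15 = -1.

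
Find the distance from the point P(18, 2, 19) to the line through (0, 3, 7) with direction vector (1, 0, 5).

Direction vector d = (1, 0, 5).
AP = (18, −1, 12), and AP × d = (−5, −78, 1).
|AP × d|² = 6110 and |d|² = 26, so the distance is √(6110/26) = √235.

√235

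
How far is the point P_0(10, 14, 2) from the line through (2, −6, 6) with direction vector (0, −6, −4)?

4√17

Direction vector d = (0, −6, −4).
AP = (8, 20, −4), and AP × d = (−104, 32, −48).
|AP × d|² = 14144 and |d|² = 52, so the distance is √(14144/52) = √272 = 4√17.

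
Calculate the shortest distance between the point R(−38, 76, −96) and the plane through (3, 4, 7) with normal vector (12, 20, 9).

21/25

The plane has equation n·(r − (3, 4, 7)) = 0, i.e. n·r = 179.
n = (12, 20, 9); n·P − 179 = 21; |n| = 25; distance = 21/25.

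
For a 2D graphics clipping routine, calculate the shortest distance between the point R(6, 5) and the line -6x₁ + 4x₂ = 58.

37√13/13

The normal to the line is n = (-6, 4) with |n| = 2√13.
|n·R − 58| = |-16 − 58| = 74, so the distance is 74/(2√13) = 37/√13.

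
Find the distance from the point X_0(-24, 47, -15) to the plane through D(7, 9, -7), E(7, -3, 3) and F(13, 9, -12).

13/√86

DE = (0, -12, 10) and DF = (6, 0, -5), so a normal is n = DE × DF = (60, 60, 72).
Then n·(-24, 47, -15) - 456 = -156.
|n| = √(3600 + 3600 + 5184) = 12√86, so the distance is |-156|/(12√86) = 13√86/86.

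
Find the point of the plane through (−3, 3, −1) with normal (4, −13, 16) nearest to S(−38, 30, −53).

n = (4, −13, 16), |n|² = 441, and n·S − (-67) = -1323.
t = -1323/441 = -3, so the foot is S − t·n = (−38, 30, −53) − (-3)·(4, −13, 16) = (−26, −9, −5).

(-26, -9, -5)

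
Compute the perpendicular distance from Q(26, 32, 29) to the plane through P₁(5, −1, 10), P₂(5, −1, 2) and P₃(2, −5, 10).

P₁P₂ = (0, 0, −8) and P₁P₃ = (−3, −4, 0), so a normal is n = P₁P₂ × P₁P₃ = (−32, 24, 0).
d = |(-32)·26 + 24·32 − (-184)| / √(1024 + 576 + 0) = |120| / 40 = 3.

3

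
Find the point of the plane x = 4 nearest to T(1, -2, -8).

(4, -2, -8)

n = (1, 0, 0), |n|² = 1, and n·T − 4 = -3.
t = -3/1 = -3, so the foot is T − t·n = (1, -2, -8) − (-3)·(1, 0, 0) = (4, -2, -8).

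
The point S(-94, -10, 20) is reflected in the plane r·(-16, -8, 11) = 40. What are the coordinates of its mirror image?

(34, 54, -68)

With n = (-16, -8, 11), the signed offset is (n·S − 40)/|n|² = 1764/441 = 4.
S' = S − 2t·n = (-94, -10, 20) − 8·(-16, -8, 11) = (34, 54, -68).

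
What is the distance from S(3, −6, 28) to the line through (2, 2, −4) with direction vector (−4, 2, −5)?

3√41

Direction vector d = (−4, 2, −5).
AP = (1, −8, 32), and AP × d = (−24, −123, −30).
|AP × d|² = 16605 and |d|² = 45, so the distance is √(16605/45) = √369 = 3√41.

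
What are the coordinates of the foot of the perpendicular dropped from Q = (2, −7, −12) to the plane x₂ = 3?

The perpendicular from Q has direction n = (0, 1, 0): r = (2, −7, −12) + t(0, 1, 0).
Substitute into the plane: n·(Q + tn) = 3 gives -7 + 1t = 3, so t = 10.
Foot = (2, −7, −12) + 10·(0, 1, 0) = (2, 3, −12).

(2, 3, -12)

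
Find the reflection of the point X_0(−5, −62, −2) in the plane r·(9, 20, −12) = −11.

(31, 18, -50)

n = (9, 20, −12), |n|² = 625, n·X_0 − (-11) = -1250, so t = -1250/625 = -2.
Foot F = X_0 − (-2)·n = (13, −22, −26); the reflection is 2F − X_0 = (31, 18, −50).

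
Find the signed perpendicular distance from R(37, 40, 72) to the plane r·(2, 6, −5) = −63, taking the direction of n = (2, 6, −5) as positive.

n·R − (-63) = 17.
|n| = √65, so the signed distance is 17√65/65.

17√65/65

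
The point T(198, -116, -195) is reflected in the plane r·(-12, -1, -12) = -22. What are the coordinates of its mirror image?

n = (-12, -1, -12), |n|² = 289, n·T − (-22) = 102, so t = 102/289 = 6/17.
Foot F = T − (6/17)·n = (3438/17, -1966/17, -3243/17); the reflection is 2F − T = (3510/17, -1960/17, -3171/17).

(3510/17, -1960/17, -3171/17)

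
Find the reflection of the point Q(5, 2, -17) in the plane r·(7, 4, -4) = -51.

(-23, -14, -1)

With n = (7, 4, -4), the signed offset is (n·Q − (-51))/|n|² = 162/81 = 2.
Q' = Q − 2t·n = (5, 2, -17) − 4·(7, 4, -4) = (-23, -14, -1).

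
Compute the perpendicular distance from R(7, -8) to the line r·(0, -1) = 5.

3

d = |0·7 + (-1)·(-8) − 5| / √(0 + 1) = |3|/1 = 3.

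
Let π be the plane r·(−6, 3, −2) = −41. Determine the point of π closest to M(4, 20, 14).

The perpendicular from M has direction n = (−6, 3, −2): r = (4, 20, 14) + t(−6, 3, −2).
Substitute into the plane: n·(M + tn) = -41 gives 8 + 49t = -41, so t = -1.
Foot = (4, 20, 14) + (-1)·(−6, 3, −2) = (10, 17, 16).

(10, 17, 16)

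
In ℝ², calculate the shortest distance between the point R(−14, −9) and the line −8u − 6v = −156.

161/5

The normal to the line is n = (−8, −6) with |n| = 10.
|n·R − (-156)| = |166 − (-156)| = 322, so the distance is 322/10 = 161/5.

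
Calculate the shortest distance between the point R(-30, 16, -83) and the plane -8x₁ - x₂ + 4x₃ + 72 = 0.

Normal vector n = (-8, -1, 4), and n·(-30, 16, -83) - (-72) = -36.
|n| = √(64 + 1 + 16) = 9, so the distance is |-36|/9 = 4.

4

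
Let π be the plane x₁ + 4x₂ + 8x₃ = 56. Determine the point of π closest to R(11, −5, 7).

(100/9, -41/9, 71/9)

The perpendicular from R has direction n = (1, 4, 8): r = (11, −5, 7) + μ(1, 4, 8).
Substitute into the plane: n·(R + μn) = 56 gives 47 + 81μ = 56, so μ = 1/9.
Foot = (11, −5, 7) + (1/9)·(1, 4, 8) = (100/9, −41/9, 71/9).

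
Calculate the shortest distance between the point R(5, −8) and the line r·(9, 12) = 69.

8

d = |9·5 + 12·(-8) − 69| / √(81 + 144) = |-120|/15 = 8.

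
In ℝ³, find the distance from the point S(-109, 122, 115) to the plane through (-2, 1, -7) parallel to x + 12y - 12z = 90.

Parallel planes share the normal n = (1, 12, -12); since (-2, 1, -7) lies on the plane, its equation is x + 12y - 12z = 94.
Then n·(-109, 122, 115) - 94 = -119.
|n| = √(1 + 144 + 144) = 17, so the distance is |-119|/17 = 7.

7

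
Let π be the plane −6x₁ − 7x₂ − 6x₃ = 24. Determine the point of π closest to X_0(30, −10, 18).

(18, -24, 6)

n = (−6, −7, −6), |n|² = 121, and n·X_0 − 24 = -242.
t = -242/121 = -2, so the foot is X_0 − t·n = (30, −10, 18) − (-2)·(−6, −7, −6) = (18, −24, 6).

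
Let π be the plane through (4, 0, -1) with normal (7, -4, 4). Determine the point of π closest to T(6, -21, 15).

The perpendicular from T has direction n = (7, -4, 4): r = (6, -21, 15) + λ(7, -4, 4).
Substitute into the plane: n·(T + λn) = 24 gives 186 + 81λ = 24, so λ = -2.
Foot = (6, -21, 15) + (-2)·(7, -4, 4) = (-8, -13, 7).

(-8, -13, 7)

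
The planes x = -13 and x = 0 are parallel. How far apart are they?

13

With common normal n = (1, 0, 0) (|n| = 1), the distance is |(-13) − 0|/|n| = 13/1 = 13.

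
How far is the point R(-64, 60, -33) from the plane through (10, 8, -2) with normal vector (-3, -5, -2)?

The plane has equation n·(r − (10, 8, -2)) = 0, i.e. n·r = -66.
Then n·(-64, 60, -33) - (-66) = 24.
|n| = √(9 + 25 + 4) = √38, so the distance is |24|/√38 = 24/√38.

12√38/19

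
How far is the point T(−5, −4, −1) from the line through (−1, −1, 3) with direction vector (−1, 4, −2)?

√41

Direction vector d = (−1, 4, −2).
AP = (−4, −3, −4), and AP × d = (22, −4, −19).
|AP × d|² = 861 and |d|² = 21, so the distance is √(861/21) = √41.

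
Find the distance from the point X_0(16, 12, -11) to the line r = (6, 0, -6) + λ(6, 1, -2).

Direction vector d = (6, 1, -2).
AP = (10, 12, -5); AP·d = 82, |AP|² = 269, |d|² = 41.
distance² = |AP|² − (AP·d)²/|d|² = 269 − 6724/41 = 105, so the distance is √105.

√105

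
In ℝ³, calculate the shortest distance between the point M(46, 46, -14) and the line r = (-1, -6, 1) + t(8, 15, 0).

Direction vector d = (8, 15, 0).
AP = (47, 52, -15), and AP × d = (225, -120, 289).
|AP × d|² = 148546 and |d|² = 289, so the distance is √(148546/289) = √514.

√514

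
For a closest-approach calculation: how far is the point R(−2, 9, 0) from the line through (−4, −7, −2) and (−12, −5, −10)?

A direction vector is d = (−8, 2, −8).
AP = (2, 16, 2); AP·d = 0, |AP|² = 264, |d|² = 132.
distance² = |AP|² − (AP·d)²/|d|² = 264 − 0/132 = 264, so the distance is 2√66.

2√66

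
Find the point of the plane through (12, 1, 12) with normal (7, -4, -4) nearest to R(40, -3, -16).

(12, 13, 0)

The perpendicular from R has direction n = (7, -4, -4): r = (40, -3, -16) + λ(7, -4, -4).
Substitute into the plane: n·(R + λn) = 32 gives 356 + 81λ = 32, so λ = -4.
Foot = (40, -3, -16) + (-4)·(7, -4, -4) = (12, 13, 0).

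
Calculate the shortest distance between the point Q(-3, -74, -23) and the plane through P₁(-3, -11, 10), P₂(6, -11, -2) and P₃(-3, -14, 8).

P₁P₂ = (9, 0, -12) and P₁P₃ = (0, -3, -2), so a normal is n = P₁P₂ × P₁P₃ = (-36, 18, -27).
Then n·(-3, -74, -23) - (-360) = -243.
|n| = √(1296 + 324 + 729) = 9√29, so the distance is |-243|/(9√29) = 27√29/29.

27√29/29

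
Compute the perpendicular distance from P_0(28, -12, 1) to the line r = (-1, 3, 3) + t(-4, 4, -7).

√746

Direction vector d = (-4, 4, -7).
AP = (29, -15, -2); AP·d = -162, |AP|² = 1070, |d|² = 81.
distance² = |AP|² − (AP·d)²/|d|² = 1070 − 26244/81 = 746, so the distance is √746.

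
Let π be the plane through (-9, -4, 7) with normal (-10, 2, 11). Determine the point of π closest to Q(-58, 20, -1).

(-38, 16, -23)

The perpendicular from Q has direction n = (-10, 2, 11): r = (-58, 20, -1) + λ(-10, 2, 11).
Substitute into the plane: n·(Q + λn) = 159 gives 609 + 225λ = 159, so λ = -2.
Foot = (-58, 20, -1) + (-2)·(-10, 2, 11) = (-38, 16, -23).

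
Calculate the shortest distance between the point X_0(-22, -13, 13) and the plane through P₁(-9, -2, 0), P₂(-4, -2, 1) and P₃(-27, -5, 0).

P₁P₂ = (5, 0, 1) and P₁P₃ = (-18, -3, 0), so a normal is n = P₁P₂ × P₁P₃ = (3, -18, -15).
n = (3, -18, -15); n·P − 9 = -36; |n| = 3√62; distance = 36/(3√62) = 6√62/31.

12/√62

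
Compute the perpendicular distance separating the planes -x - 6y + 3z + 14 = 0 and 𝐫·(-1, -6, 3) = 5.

With common normal n = (-1, -6, 3) (|n| = √46), the distance is |(-14) − 5|/|n| = 19/√46.

19/√46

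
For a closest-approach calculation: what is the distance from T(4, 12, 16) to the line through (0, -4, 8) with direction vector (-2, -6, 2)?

Direction vector d = (-2, -6, 2).
AP = (4, 16, 8), and AP × d = (80, -24, 8).
|AP × d|² = 7040 and |d|² = 44, so the distance is √(7040/44) = √160 = 4√10.

4√10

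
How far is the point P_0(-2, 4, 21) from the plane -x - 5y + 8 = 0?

10/√26

d = |(-1)·(-2) + (-5)·4 − (-8)| / √(1 + 25 + 0) = |-10| / √26 = 5√26/13.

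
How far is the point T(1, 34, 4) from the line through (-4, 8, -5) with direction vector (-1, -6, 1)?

√174

Direction vector d = (-1, -6, 1).
AP = (5, 26, 9), and AP × d = (80, -14, -4).
|AP × d|² = 6612 and |d|² = 38, so the distance is √(6612/38) = √174.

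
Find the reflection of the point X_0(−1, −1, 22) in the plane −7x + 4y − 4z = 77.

With n = (−7, 4, −4), the signed offset is (n·X_0 − 77)/|n|² = -162/81 = -2.
X_0' = X_0 − 2t·n = (−1, −1, 22) − (-4)·(−7, 4, −4) = (−29, 15, 6).

(-29, 15, 6)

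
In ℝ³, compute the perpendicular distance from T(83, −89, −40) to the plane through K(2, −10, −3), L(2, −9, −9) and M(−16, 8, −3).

KL = (0, 1, −6) and KM = (−18, 18, 0), so a normal is n = KL × KM = (108, 108, 18).
d = |108·83 + 108·(-89) + 18·(-40) − (-918)| / √(11664 + 11664 + 324) = |-450| / (18√73) = 25/√73.

25√73/73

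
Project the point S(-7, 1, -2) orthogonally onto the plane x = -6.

(-6, 1, -2)

The perpendicular from S has direction n = (1, 0, 0): r = (-7, 1, -2) + λ(1, 0, 0).
Substitute into the plane: n·(S + λn) = -6 gives -7 + 1λ = -6, so λ = 1.
Foot = (-7, 1, -2) + 1·(1, 0, 0) = (-6, 1, -2).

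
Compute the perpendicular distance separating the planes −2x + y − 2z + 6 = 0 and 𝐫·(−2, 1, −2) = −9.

1

With common normal n = (−2, 1, −2) (|n| = 3), the distance is |(-6) − (-9)|/|n| = 3/3 = 1.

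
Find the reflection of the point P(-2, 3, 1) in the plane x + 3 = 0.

n = (1, 0, 0), |n|² = 1, n·P − (-3) = 1, so t = 1/1 = 1.
Foot F = P − 1·n = (-3, 3, 1); the reflection is 2F − P = (-4, 3, 1).

(-4, 3, 1)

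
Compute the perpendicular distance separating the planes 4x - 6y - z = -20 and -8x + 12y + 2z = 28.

6/√53

Divide the second equation by -2 to match normals: 4x - 6y - z = -14.
With common normal n = (4, -6, -1) (|n| = √53), the distance is |(-20) − (-14)|/|n| = 6/√53.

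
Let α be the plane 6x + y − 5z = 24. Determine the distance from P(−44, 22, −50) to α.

n = (6, 1, −5); n·P − 24 = -16; |n| = √62; distance = 16/√62.

16/√62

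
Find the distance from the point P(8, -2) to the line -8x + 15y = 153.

247/17

d = |(-8)·8 + 15·(-2) − 153| / √(64 + 225) = |-247|/17 = 247/17.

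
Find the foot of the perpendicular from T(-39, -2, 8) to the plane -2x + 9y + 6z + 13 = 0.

n = (-2, 9, 6), |n|² = 121, and n·T − (-13) = 121.
t = 121/121 = 1, so the foot is T − t·n = (-39, -2, 8) − 1·(-2, 9, 6) = (-37, -11, 2).

(-37, -11, 2)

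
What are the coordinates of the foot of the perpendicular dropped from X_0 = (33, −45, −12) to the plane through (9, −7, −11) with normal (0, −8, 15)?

The perpendicular from X_0 has direction n = (0, −8, 15): r = (33, −45, −12) + μ(0, −8, 15).
Substitute into the plane: n·(X_0 + μn) = -109 gives 180 + 289μ = -109, so μ = -1.
Foot = (33, −45, −12) + (-1)·(0, −8, 15) = (33, −37, −27).

(33, -37, -27)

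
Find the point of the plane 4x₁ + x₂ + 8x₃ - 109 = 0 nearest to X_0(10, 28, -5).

n = (4, 1, 8), |n|² = 81, and n·X_0 − 109 = -81.
t = -81/81 = -1, so the foot is X_0 − t·n = (10, 28, -5) − (-1)·(4, 1, 8) = (14, 29, 3).

(14, 29, 3)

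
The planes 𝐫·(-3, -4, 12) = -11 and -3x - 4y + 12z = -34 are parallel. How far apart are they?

Both planes have normal n = (-3, -4, 12), |n| = 13. Any point on the first plane is at distance |(-34) − (-11)|/|n| = 23/13 from the second.

23/13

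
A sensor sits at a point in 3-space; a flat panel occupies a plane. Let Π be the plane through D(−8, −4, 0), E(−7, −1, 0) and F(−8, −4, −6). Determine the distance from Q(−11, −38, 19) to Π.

5√10/2

DE = (1, 3, 0) and DF = (0, 0, −6), so a normal is n = DE × DF = (−18, 6, 0).
n = (−18, 6, 0); n·P − 120 = -150; |n| = 6√10; distance = 150/(6√10) = 5√10/2.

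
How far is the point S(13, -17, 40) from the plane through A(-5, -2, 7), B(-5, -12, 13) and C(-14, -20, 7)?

12/√70

AB = (0, -10, 6) and AC = (-9, -18, 0), so a normal is n = AB × AC = (108, -54, -90).
d = |108·13 + (-54)·(-17) + (-90)·40 − (-1062)| / √(11664 + 2916 + 8100) = |-216| / (18√70) = 6√70/35.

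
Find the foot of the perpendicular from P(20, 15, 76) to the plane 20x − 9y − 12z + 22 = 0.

The perpendicular from P has direction n = (20, −9, −12): r = (20, 15, 76) + t(20, −9, −12).
Substitute into the plane: n·(P + tn) = -22 gives -647 + 625t = -22, so t = 1.
Foot = (20, 15, 76) + 1·(20, −9, −12) = (40, 6, 64).

(40, 6, 64)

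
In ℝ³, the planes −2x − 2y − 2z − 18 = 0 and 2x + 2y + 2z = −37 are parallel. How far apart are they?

19√3/6

Divide the second equation by -1 to match normals: −2x − 2y − 2z = 37.
Both planes have normal n = (−2, −2, −2), |n| = 2√3. Any point on the first plane is at distance |37 − 18|/|n| = 19/(2√3) from the second.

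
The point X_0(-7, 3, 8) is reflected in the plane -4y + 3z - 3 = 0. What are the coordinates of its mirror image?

(-7, 147/25, 146/25)

n = (0, -4, 3), |n|² = 25, n·X_0 − 3 = 9, so t = 9/25.
Foot F = X_0 − (9/25)·n = (-7, 111/25, 173/25); the reflection is 2F − X_0 = (-7, 147/25, 146/25).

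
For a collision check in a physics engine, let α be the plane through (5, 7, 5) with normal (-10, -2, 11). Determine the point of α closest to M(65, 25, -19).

(25, 17, 25)

n = (-10, -2, 11), |n|² = 225, and n·M − (-9) = -900.
t = -900/225 = -4, so the foot is M − t·n = (65, 25, -19) − (-4)·(-10, -2, 11) = (25, 17, 25).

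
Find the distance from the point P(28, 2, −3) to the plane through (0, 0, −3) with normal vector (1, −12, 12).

The plane has equation n·(r − (0, 0, −3)) = 0, i.e. n·r = -36.
n = (1, −12, 12); n·P − (-36) = 4; |n| = 17; distance = 4/17.

4/17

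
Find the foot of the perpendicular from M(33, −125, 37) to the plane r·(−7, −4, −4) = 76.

(332/9, -1105/9, 353/9)

n = (−7, −4, −4), |n|² = 81, and n·M − 76 = 45.
t = 45/81 = 5/9, so the foot is M − t·n = (33, −125, 37) − (5/9)·(−7, −4, −4) = (332/9, −1105/9, 353/9).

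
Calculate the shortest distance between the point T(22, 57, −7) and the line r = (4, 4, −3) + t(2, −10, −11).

Direction vector d = (2, −10, −11).
AP = (18, 53, −4), and AP × d = (−623, 190, −286).
|AP × d|² = 506025 and |d|² = 225, so the distance is √(506025/225) = √2249.

√2249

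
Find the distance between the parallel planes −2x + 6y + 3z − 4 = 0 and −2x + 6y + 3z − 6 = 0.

2/7

With common normal n = (−2, 6, 3) (|n| = 7), the distance is |4 − 6|/|n| = 2/7.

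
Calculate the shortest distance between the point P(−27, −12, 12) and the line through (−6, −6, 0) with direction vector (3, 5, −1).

Direction vector d = (3, 5, −1).
AP = (−21, −6, 12), and AP × d = (−54, 15, −87).
|AP × d|² = 10710 and |d|² = 35, so the distance is √(10710/35) = √306 = 3√34.

3√34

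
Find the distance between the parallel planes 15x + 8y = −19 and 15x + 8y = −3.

16/17

Both planes have normal n = (15, 8, 0), |n| = 17. Any point on the first plane is at distance |(-3) − (-19)|/|n| = 16/17 from the second.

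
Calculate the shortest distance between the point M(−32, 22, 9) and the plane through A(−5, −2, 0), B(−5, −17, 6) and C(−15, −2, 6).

6√38/19

AB = (0, −15, 6) and AC = (−10, 0, 6), so a normal is n = AB × AC = (−90, −60, −150).
n = (−90, −60, −150); n·P − 570 = -360; |n| = 30√38; distance = 360/(30√38) = 12/√38.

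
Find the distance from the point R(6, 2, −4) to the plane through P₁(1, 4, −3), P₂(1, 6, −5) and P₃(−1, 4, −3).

P₁P₂ = (0, 2, −2) and P₁P₃ = (−2, 0, 0), so a normal is n = P₁P₂ × P₁P₃ = (0, 4, 4).
Then n·(6, 2, −4) − 4 = −12.
|n| = √(0 + 16 + 16) = 4√2, so the distance is |-12|/(4√2) = 3√2/2.

3√2/2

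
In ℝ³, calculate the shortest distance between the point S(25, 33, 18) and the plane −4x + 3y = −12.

n = (−4, 3, 0); n·P − (-12) = 11; |n| = 5; distance = 11/5.

11/5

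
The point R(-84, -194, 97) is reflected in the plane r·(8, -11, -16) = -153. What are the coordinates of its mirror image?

(-604/7, -1336/7, 711/7)

With n = (8, -11, -16), the signed offset is (n·R − (-153))/|n|² = 63/441 = 1/7.
R' = R − 2t·n = (-84, -194, 97) − (2/7)·(8, -11, -16) = (-604/7, -1336/7, 711/7).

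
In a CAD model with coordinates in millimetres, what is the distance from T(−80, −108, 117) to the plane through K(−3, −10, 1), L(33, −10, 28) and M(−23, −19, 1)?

KL = (36, 0, 27) and KM = (−20, −9, 0), so a normal is n = KL × KM = (243, −540, −324).
n = (243, −540, −324); n·P − 4347 = -3375; |n| = 675; distance = 3375/675 = 5.

5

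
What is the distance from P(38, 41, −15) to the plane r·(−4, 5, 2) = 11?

Normal vector n = (−4, 5, 2), and n·(38, 41, −15) − 11 = 12.
|n| = √(16 + 25 + 4) = 3√5, so the distance is |12|/(3√5) = 4/√5.

4√5/5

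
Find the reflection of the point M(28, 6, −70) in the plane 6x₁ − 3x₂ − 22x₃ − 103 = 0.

n = (6, −3, −22), |n|² = 529, n·M − 103 = 1587, so t = 1587/529 = 3.
Foot F = M − 3·n = (10, 15, −4); the reflection is 2F − M = (−8, 24, 62).

(-8, 24, 62)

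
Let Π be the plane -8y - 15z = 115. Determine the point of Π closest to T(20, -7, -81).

(20, 25, -21)

The perpendicular from T has direction n = (0, -8, -15): r = (20, -7, -81) + μ(0, -8, -15).
Substitute into the plane: n·(T + μn) = 115 gives 1271 + 289μ = 115, so μ = -4.
Foot = (20, -7, -81) + (-4)·(0, -8, -15) = (20, 25, -21).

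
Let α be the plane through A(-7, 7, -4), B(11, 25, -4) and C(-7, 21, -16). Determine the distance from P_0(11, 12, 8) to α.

6/11

AB = (18, 18, 0) and AC = (0, 14, -12), so a normal is n = AB × AC = (-216, 216, 252).
n = (-216, 216, 252); n·P − 2016 = 216; |n| = 396; distance = 216/396 = 6/11.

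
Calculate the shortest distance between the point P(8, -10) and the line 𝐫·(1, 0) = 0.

8

d = |1·8 + 0·(-10) − 0| / √(1 + 0) = |8|/1 = 8.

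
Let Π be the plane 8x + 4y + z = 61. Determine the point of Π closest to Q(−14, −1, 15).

(2, 7, 17)

The perpendicular from Q has direction n = (8, 4, 1): r = (−14, −1, 15) + μ(8, 4, 1).
Substitute into the plane: n·(Q + μn) = 61 gives -101 + 81μ = 61, so μ = 2.
Foot = (−14, −1, 15) + 2·(8, 4, 1) = (2, 7, 17).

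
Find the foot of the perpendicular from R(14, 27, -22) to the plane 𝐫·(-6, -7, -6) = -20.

The perpendicular from R has direction n = (-6, -7, -6): r = (14, 27, -22) + μ(-6, -7, -6).
Substitute into the plane: n·(R + μn) = -20 gives -141 + 121μ = -20, so μ = 1.
Foot = (14, 27, -22) + 1·(-6, -7, -6) = (8, 20, -28).

(8, 20, -28)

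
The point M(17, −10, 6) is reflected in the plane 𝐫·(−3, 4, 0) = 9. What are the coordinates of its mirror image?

With n = (−3, 4, 0), the signed offset is (n·M − 9)/|n|² = -100/25 = -4.
M' = M − 2t·n = (17, −10, 6) − (-8)·(−3, 4, 0) = (−7, 22, 6).

(-7, 22, 6)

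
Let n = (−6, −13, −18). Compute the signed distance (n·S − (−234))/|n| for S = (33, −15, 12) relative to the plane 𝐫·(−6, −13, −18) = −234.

15/23

n·S − (-234) = 15.
|n| = 23, so the signed distance is 15/23.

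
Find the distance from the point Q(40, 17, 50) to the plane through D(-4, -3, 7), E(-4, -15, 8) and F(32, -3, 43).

8/17

DE = (0, -12, 1) and DF = (36, 0, 36), so a normal is n = DE × DF = (-432, 36, 432).
Then n·(40, 17, 50) - 4644 = 288.
|n| = √(186624 + 1296 + 186624) = 612, so the distance is |288|/612 = 8/17.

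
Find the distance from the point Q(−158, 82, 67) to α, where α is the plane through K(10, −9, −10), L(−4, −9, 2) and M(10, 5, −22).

KL = (−14, 0, 12) and KM = (0, 14, −12), so a normal is n = KL × KM = (−168, −168, −196).
Then n·(−158, 82, 67) − 1792 = −2156.
|n| = √(28224 + 28224 + 38416) = 308, so the distance is |-2156|/308 = 7.

7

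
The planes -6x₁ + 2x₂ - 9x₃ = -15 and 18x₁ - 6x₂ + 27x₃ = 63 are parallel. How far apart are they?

6/11

Divide the second equation by -3 to match normals: -6x₁ + 2x₂ - 9x₃ = -21.
With common normal n = (-6, 2, -9) (|n| = 11), the distance is |(-15) − (-21)|/|n| = 6/11.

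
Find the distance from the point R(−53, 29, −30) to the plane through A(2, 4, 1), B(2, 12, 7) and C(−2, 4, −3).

21/√41

AB = (0, 8, 6) and AC = (−4, 0, −4), so a normal is n = AB × AC = (−32, −24, 32).
Then n·(−53, 29, −30) − (−128) = 168.
|n| = √(1024 + 576 + 1024) = 8√41, so the distance is |168|/(8√41) = 21√41/41.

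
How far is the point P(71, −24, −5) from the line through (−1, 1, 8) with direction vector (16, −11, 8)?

Direction vector d = (16, −11, 8).
AP = (72, −25, −13); AP·d = 1323, |AP|² = 5978, |d|² = 441.
distance² = |AP|² − (AP·d)²/|d|² = 5978 − 1750329/441 = 2009, so the distance is 7√41.

7√41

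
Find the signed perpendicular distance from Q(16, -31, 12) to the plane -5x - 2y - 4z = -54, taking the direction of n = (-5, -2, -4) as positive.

n·Q − (-54) = -12.
|n| = 3√5, so the signed distance is -4√5/5.

-4√5/5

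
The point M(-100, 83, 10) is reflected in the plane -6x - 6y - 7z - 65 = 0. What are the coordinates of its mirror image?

(-1136/11, 877/11, 68/11)

With n = (-6, -6, -7), the signed offset is (n·M − 65)/|n|² = -33/121 = -3/11.
M' = M − 2t·n = (-100, 83, 10) − (-6/11)·(-6, -6, -7) = (-1136/11, 877/11, 68/11).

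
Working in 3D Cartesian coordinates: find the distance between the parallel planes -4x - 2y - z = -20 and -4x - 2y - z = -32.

Both planes have normal n = (-4, -2, -1), |n| = √21. Any point on the first plane is at distance |(-32) − (-20)|/|n| = 12/√21 = 4√21/7 from the second.

12/√21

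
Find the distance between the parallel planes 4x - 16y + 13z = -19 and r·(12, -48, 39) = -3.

Divide the second equation by 3 to match normals: 4x - 16y + 13z = -1.
With common normal n = (4, -16, 13) (|n| = 21), the distance is |(-19) − (-1)|/|n| = 18/21 = 6/7.

6/7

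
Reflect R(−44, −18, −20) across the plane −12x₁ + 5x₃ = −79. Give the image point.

(28, -18, -50)

With n = (−12, 0, 5), the signed offset is (n·R − (-79))/|n|² = 507/169 = 3.
R' = R − 2t·n = (−44, −18, −20) − 6·(−12, 0, 5) = (28, −18, −50).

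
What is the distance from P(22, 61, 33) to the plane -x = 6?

28

Normal vector n = (-1, 0, 0), and n·(22, 61, 33) - 6 = -28.
|n| = √(1 + 0 + 0) = 1, so the distance is |-28|/1 = 28.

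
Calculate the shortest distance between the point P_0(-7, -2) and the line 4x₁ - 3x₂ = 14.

36/5

d = |4·(-7) + (-3)·(-2) − 14| / √(16 + 9) = |-36|/5 = 36/5.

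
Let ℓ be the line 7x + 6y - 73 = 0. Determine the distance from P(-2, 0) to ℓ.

d = |7·(-2) + 6·0 − 73| / √(49 + 36) = |-87|/√85 = 87√85/85.

87√85/85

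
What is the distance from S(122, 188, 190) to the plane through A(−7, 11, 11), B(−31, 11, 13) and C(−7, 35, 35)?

AB = (−24, 0, 2) and AC = (0, 24, 24), so a normal is n = AB × AC = (−48, 576, −576).
Then n·(122, 188, 190) − 336 = −7344.
|n| = √(2304 + 331776 + 331776) = 816, so the distance is |-7344|/816 = 9.

9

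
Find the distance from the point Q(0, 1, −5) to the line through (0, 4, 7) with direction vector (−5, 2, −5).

Direction vector d = (−5, 2, −5).
AP = (0, −3, −12), and AP × d = (39, 60, −15).
|AP × d|² = 5346 and |d|² = 54, so the distance is √(5346/54) = √99 = 3√11.

3√11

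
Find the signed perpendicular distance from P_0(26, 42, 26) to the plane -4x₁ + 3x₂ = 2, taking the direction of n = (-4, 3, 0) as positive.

4

n·P_0 − 2 = 20.
|n| = 5, so the signed distance is 20/5 = 4.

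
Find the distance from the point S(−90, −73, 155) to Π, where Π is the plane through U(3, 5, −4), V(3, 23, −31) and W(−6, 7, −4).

UV = (0, 18, −27) and UW = (−9, 2, 0), so a normal is n = UV × UW = (54, 243, 162).
d = |54·(-90) + 243·(-73) + 162·155 − 729| / √(2916 + 59049 + 26244) = |1782| / 297 = 6.

6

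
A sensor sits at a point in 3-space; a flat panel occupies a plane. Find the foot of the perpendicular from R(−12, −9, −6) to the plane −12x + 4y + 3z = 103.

(-168/13, -113/13, -75/13)

n = (−12, 4, 3), |n|² = 169, and n·R − 103 = -13.
t = -13/169 = -1/13, so the foot is R − t·n = (−12, −9, −6) − (-1/13)·(−12, 4, 3) = (−168/13, −113/13, −75/13).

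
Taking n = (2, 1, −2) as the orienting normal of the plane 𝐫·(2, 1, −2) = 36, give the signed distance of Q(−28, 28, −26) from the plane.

-4

n·Q − 36 = -12.
|n| = 3, so the signed distance is -12/3 = -4.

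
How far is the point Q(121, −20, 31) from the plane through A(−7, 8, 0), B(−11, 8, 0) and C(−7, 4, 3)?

AB = (−4, 0, 0) and AC = (0, −4, 3), so a normal is n = AB × AC = (0, 12, 16).
n = (0, 12, 16); n·P − 96 = 160; |n| = 20; distance = 160/20 = 8.

8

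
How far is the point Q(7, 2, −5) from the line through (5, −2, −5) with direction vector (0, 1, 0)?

2

Direction vector d = (0, 1, 0).
AP = (2, 4, 0), and AP × d = (0, 0, 2).
|AP × d|² = 4 and |d|² = 1, so the distance is √4 = 2.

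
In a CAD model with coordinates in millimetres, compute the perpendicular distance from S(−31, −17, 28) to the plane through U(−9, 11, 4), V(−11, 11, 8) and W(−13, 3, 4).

4√6/3

UV = (−2, 0, 4) and UW = (−4, −8, 0), so a normal is n = UV × UW = (32, −16, 16).
Then n·(−31, −17, 28) − (−400) = 128.
|n| = √(1024 + 256 + 256) = 16√6, so the distance is |128|/(16√6) = 4√6/3.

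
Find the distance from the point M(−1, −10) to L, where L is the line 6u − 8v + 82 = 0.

The normal to the line is n = (6, −8) with |n| = 10.
|n·M − (-82)| = |74 − (-82)| = 156, so the distance is 156/10 = 78/5.

78/5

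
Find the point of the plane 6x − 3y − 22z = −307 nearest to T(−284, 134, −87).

The perpendicular from T has direction n = (6, −3, −22): r = (−284, 134, −87) + λ(6, −3, −22).
Substitute into the plane: n·(T + λn) = -307 gives -192 + 529λ = -307, so λ = -5/23.
Foot = (−284, 134, −87) + (-5/23)·(6, −3, −22) = (−6562/23, 3097/23, −1891/23).

(-6562/23, 3097/23, -1891/23)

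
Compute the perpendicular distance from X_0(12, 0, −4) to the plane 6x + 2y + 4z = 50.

d = |6·12 + 2·0 + 4·(-4) − 50| / √(36 + 4 + 16) = |6| / (2√14) = 3/√14.

3/√14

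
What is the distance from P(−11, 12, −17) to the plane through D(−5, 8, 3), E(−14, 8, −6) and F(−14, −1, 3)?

10√3/3

DE = (−9, 0, −9) and DF = (−9, −9, 0), so a normal is n = DE × DF = (−81, 81, 81).
Then n·(−11, 12, −17) − 1296 = −810.
|n| = √(6561 + 6561 + 6561) = 81√3, so the distance is |-810|/(81√3) = 10/√3.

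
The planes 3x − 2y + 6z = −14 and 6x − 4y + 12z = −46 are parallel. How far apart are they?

9/7

Divide the second equation by 2 to match normals: 3x − 2y + 6z = -23.
With common normal n = (3, −2, 6) (|n| = 7), the distance is |(-14) − (-23)|/|n| = 9/7.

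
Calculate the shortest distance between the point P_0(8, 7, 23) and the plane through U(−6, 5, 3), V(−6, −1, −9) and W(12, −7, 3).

UV = (0, −6, −12) and UW = (18, −12, 0), so a normal is n = UV × UW = (−144, −216, 108).
d = |(-144)·8 + (-216)·7 + 108·23 − 108| / √(20736 + 46656 + 11664) = |-288| / (36√61) = 8/√61.

8√61/61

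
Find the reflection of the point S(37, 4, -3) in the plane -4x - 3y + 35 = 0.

n = (-4, -3, 0), |n|² = 25, n·S − (-35) = -125, so t = -125/25 = -5.
Foot F = S − (-5)·n = (17, -11, -3); the reflection is 2F − S = (-3, -26, -3).

(-3, -26, -3)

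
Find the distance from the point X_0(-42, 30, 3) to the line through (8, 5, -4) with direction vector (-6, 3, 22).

23√5

Direction vector d = (-6, 3, 22).
AP = (-50, 25, 7), and AP × d = (529, 1058, 0).
|AP × d|² = 1399205 and |d|² = 529, so the distance is √(1399205/529) = √2645 = 23√5.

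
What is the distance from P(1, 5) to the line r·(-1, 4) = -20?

d = |(-1)·1 + 4·5 − (-20)| / √(1 + 16) = |39|/√17 = 39/√17.

39/√17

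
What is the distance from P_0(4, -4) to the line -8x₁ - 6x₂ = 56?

32/5

The normal to the line is n = (-8, -6) with |n| = 10.
|n·P_0 − 56| = |-8 − 56| = 64, so the distance is 64/10 = 32/5.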